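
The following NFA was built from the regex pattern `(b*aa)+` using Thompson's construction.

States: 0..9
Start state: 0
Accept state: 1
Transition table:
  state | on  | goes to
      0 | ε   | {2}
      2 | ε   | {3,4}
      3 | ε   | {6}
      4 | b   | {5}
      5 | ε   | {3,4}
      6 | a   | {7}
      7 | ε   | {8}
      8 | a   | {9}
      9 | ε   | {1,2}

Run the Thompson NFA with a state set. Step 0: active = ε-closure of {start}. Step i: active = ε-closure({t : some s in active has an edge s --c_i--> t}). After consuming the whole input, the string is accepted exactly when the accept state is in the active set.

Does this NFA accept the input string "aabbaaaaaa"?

start: ε-closure({0}) = {0,2,3,4,6}
'a' @ 1: {7,8}
'a' @ 2: {1,2,3,4,6,9}  ✓accept
'b' @ 3: {3,4,5,6}
'b' @ 4: {3,4,5,6}
'a' @ 5: {7,8}
'a' @ 6: {1,2,3,4,6,9}  ✓accept
'a' @ 7: {7,8}
'a' @ 8: {1,2,3,4,6,9}  ✓accept
'a' @ 9: {7,8}
'a' @ 10: {1,2,3,4,6,9}  ✓accept
end set {1,2,3,4,6,9} — state 1 in

Answer: ACCEPT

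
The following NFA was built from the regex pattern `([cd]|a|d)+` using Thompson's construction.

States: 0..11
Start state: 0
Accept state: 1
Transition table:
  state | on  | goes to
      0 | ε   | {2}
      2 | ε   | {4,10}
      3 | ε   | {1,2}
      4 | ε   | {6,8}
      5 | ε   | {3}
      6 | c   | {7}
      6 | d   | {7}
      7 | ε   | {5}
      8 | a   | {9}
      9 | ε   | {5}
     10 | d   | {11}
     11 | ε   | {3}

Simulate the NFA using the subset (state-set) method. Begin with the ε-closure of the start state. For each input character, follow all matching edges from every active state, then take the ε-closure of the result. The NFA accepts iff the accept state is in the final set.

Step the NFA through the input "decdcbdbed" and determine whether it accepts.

Answer: REJECT

Trace:
S₀ = ε-closure({0}) = {0,2,4,6,8,10}
'd' @ 1: {1,2,3,4,5,6,7,8,10,11}  [accepting]
'e' @ 2: {}  — dead — no transitions
rest 'cdcbdbed' ignored (set empty)
final: {}; accept 1 not in set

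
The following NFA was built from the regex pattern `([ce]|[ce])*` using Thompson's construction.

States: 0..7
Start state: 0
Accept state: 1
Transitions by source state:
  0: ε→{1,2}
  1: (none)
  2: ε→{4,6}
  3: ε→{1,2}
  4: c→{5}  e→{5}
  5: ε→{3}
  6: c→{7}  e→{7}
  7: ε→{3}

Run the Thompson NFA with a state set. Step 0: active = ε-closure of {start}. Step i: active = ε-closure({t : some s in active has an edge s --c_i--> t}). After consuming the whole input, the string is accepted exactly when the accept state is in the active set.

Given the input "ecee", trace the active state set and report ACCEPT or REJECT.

Answer: ACCEPT

Trace:
start: ε-closure({0}) = {0,1,2,4,6}
'e' @ 1: {1,2,3,4,5,6,7}  (accept∈set)
'c' @ 2: {1,2,3,4,5,6,7}  (accept∈set)
'e' @ 3: {1,2,3,4,5,6,7}  (accept∈set)
'e' @ 4: {1,2,3,4,5,6,7}  (accept∈set)
final: {1,2,3,4,5,6,7}; accept 1 in set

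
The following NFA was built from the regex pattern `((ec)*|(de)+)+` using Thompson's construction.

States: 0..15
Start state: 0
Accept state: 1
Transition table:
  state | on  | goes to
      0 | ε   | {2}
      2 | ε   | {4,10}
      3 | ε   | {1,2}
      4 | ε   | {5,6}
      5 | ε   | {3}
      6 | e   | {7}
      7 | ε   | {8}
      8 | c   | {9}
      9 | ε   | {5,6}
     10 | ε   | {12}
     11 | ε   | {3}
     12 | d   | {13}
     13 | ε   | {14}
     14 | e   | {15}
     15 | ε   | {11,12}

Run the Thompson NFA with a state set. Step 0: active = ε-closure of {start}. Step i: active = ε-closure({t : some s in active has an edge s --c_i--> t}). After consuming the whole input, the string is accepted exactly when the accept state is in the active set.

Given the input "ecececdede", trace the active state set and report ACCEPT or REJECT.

S₀ = ε-closure({0}) = {0,1,2,3,4,5,6,10,12}
'e' @ 1: {7,8}
'c' @ 2: {1,2,3,4,5,6,9,10,12}  [accepting]
'e' @ 3: {7,8}
'c' @ 4: {1,2,3,4,5,6,9,10,12}  [accepting]
'e' @ 5: {7,8}
'c' @ 6: {1,2,3,4,5,6,9,10,12}  [accepting]
'd' @ 7: {13,14}
'e' @ 8: {1,2,3,4,5,6,10,11,12,15}  [accepting]
'd' @ 9: {13,14}
'e' @ 10: {1,2,3,4,5,6,10,11,12,15}  [accepting]
final: {1,2,3,4,5,6,10,11,12,15}; accept 1 in set

Answer: ACCEPT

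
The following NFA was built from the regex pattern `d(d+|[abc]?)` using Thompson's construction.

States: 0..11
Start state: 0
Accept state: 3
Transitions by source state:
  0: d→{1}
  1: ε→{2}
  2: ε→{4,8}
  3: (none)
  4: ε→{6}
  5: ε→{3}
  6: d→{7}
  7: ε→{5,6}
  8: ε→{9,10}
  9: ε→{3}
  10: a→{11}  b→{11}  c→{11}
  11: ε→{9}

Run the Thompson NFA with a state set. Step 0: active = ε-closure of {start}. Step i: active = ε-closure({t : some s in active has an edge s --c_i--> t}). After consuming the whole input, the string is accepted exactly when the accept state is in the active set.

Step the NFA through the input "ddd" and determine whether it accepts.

start: ε-closure({0}) = {0}
'd' @ 1: {1,2,3,4,6,8,9,10}  [accepting]
'd' @ 2: {3,5,6,7}  [accepting]
'd' @ 3: {3,5,6,7}  [accepting]
final: {3,5,6,7}; accept 3 in set

Answer: ACCEPT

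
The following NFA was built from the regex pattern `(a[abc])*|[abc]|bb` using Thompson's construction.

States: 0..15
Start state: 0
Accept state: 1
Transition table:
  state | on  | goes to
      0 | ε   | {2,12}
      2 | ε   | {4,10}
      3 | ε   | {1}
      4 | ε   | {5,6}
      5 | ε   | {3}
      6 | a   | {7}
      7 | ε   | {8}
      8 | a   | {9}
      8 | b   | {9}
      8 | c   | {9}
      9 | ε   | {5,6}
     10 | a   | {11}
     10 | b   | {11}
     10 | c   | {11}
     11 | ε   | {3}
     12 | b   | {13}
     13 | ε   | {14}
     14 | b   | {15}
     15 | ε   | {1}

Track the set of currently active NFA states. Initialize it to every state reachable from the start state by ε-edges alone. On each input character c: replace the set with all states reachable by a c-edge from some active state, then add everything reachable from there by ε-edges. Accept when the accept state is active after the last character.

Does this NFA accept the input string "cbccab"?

start: ε-closure({0}) = {0,1,2,3,4,5,6,10,12}
'c' @ 1: {1,3,11}  (accept∈set)
'b' @ 2: {}  — no active states
rest 'ccab' ignored (set empty)
after full input: {}  (accept=1 not in)

Answer: REJECT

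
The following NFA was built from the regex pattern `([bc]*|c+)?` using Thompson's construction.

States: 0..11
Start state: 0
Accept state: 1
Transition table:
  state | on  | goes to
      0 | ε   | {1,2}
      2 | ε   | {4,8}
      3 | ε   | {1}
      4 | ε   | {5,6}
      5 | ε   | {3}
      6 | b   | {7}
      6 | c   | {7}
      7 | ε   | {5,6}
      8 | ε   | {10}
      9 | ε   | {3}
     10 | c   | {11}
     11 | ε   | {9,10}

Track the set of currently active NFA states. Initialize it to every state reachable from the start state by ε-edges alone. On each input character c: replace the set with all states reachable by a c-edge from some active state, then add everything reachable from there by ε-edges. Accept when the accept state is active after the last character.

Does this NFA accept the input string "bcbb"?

Answer: ACCEPT

Trace:
start: ε-closure({0}) = {0,1,2,3,4,5,6,8,10}
'b' @ 1: {1,3,5,6,7}  [accepting]
'c' @ 2: {1,3,5,6,7}  [accepting]
'b' @ 3: {1,3,5,6,7}  [accepting]
'b' @ 4: {1,3,5,6,7}  [accepting]
end set {1,3,5,6,7} — state 1 in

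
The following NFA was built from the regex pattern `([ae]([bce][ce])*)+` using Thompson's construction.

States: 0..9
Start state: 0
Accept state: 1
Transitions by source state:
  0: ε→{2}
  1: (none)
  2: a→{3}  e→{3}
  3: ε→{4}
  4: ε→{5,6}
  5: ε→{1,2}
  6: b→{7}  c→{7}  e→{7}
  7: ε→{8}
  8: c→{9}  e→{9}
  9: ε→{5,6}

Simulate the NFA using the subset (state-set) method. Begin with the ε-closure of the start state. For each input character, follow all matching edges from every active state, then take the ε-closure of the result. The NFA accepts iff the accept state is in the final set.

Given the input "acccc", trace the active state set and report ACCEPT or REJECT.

initial (ε-close {0}): {0,2}
'a' @ 1: {1,2,3,4,5,6}  [accepting]
'c' @ 2: {7,8}
'c' @ 3: {1,2,5,6,9}  [accepting]
'c' @ 4: {7,8}
'c' @ 5: {1,2,5,6,9}  [accepting]
end set {1,2,5,6,9} — state 1 in

Answer: ACCEPT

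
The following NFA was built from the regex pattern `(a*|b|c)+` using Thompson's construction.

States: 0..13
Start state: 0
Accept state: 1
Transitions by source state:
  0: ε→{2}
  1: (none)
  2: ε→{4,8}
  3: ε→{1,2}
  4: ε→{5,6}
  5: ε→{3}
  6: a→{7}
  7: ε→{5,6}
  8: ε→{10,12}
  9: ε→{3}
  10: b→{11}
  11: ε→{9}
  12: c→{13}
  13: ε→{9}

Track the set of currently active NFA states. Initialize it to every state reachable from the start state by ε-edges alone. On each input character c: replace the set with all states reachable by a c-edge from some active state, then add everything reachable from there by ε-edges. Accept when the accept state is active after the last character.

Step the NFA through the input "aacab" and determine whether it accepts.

start: ε-closure({0}) = {0,1,2,3,4,5,6,8,10,12}
'a' @ 1: {1,2,3,4,5,6,7,8,10,12}  [accepting]
'a' @ 2: {1,2,3,4,5,6,7,8,10,12}  [accepting]
'c' @ 3: {1,2,3,4,5,6,8,9,10,12,13}  [accepting]
'a' @ 4: {1,2,3,4,5,6,7,8,10,12}  [accepting]
'b' @ 5: {1,2,3,4,5,6,8,9,10,11,12}  [accepting]
final: {1,2,3,4,5,6,8,9,10,11,12}; accept 1 in set

Answer: ACCEPT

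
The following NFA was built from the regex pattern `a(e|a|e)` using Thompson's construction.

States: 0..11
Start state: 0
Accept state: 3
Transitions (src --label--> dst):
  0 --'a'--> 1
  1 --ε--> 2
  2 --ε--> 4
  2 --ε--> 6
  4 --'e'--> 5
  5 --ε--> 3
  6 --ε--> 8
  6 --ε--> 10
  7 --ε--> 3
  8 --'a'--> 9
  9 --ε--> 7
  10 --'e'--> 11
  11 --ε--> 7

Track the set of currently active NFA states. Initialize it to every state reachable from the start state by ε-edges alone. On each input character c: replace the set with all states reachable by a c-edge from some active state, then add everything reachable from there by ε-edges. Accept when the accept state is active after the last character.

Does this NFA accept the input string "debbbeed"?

Answer: REJECT

Derivation:
initial (ε-close {0}): {0}
'd' @ 1: {}  — state set empty
rest 'ebbbeed' ignored (set empty)
final: {}; accept 3 not in set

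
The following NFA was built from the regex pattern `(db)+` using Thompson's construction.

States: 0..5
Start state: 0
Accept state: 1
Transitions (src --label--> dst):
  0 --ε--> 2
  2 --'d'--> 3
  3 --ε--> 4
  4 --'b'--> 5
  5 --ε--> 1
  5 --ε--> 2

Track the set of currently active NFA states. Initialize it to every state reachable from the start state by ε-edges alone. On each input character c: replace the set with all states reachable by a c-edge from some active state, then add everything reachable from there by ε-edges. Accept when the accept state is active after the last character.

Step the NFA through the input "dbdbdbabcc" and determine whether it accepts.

S₀ = ε-closure({0}) = {0,2}
'd' @ 1: {3,4}
'b' @ 2: {1,2,5}  [accepting]
'd' @ 3: {3,4}
'b' @ 4: {1,2,5}  [accepting]
'd' @ 5: {3,4}
'b' @ 6: {1,2,5}  [accepting]
'a' @ 7: {}  — state set empty
rest 'bcc' ignored (set empty)
end set {} — state 1 not in

Answer: REJECT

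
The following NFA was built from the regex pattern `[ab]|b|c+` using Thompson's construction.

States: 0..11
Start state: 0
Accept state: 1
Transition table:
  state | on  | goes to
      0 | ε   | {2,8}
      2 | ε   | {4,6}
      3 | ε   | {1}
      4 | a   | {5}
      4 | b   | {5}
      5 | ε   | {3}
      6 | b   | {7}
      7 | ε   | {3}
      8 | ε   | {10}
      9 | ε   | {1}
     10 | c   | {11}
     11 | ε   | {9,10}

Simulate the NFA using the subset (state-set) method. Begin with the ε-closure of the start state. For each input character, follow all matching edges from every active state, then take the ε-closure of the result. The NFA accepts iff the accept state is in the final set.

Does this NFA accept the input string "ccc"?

Answer: ACCEPT

Steps:
initial (ε-close {0}): {0,2,4,6,8,10}
'c' @ 1: {1,9,10,11}  [accepting]
'c' @ 2: {1,9,10,11}  [accepting]
'c' @ 3: {1,9,10,11}  [accepting]
end set {1,9,10,11} — state 1 in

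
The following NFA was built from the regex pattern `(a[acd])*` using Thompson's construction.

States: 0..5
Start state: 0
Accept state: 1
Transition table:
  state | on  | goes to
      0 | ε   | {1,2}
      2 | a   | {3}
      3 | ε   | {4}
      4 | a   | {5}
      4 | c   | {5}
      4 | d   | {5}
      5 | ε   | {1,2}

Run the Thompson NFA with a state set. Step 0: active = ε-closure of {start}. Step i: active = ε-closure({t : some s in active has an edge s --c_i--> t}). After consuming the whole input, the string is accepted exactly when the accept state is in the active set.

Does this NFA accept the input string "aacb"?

S₀ = ε-closure({0}) = {0,1,2}
'a' @ 1: {3,4}
'a' @ 2: {1,2,5}  (accept∈set)
'c' @ 3: {}  — state set empty
rest 'b' ignored (set empty)
end set {} — state 1 not in

Answer: REJECT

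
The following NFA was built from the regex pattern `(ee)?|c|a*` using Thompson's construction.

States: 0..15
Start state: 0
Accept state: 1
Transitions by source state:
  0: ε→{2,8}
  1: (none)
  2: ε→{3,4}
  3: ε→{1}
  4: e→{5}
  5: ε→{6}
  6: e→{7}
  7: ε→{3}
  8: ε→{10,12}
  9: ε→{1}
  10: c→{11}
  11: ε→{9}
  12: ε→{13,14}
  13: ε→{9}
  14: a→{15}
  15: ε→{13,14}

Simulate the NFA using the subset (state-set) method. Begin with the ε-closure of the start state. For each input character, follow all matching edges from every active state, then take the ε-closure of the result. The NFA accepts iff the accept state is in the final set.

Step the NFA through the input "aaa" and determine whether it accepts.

Answer: ACCEPT

Trace:
initial (ε-close {0}): {0,1,2,3,4,8,9,10,12,13,14}
'a' @ 1: {1,9,13,14,15}  (accept∈set)
'a' @ 2: {1,9,13,14,15}  (accept∈set)
'a' @ 3: {1,9,13,14,15}  (accept∈set)
after full input: {1,9,13,14,15}  (accept=1 in)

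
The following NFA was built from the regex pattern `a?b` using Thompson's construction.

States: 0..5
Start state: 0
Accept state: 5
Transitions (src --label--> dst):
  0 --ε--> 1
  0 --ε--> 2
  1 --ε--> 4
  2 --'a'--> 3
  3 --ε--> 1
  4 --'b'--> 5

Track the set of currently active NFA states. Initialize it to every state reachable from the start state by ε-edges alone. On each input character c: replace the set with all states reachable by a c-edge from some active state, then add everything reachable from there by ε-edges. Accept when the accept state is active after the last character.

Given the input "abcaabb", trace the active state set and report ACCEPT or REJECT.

Answer: REJECT

Trace:
S₀ = ε-closure({0}) = {0,1,2,4}
'a' @ 1: {1,3,4}
'b' @ 2: {5}  (accept∈set)
'c' @ 3: {}  — dead — no transitions
rest 'aabb' ignored (set empty)
final: {}; accept 5 not in set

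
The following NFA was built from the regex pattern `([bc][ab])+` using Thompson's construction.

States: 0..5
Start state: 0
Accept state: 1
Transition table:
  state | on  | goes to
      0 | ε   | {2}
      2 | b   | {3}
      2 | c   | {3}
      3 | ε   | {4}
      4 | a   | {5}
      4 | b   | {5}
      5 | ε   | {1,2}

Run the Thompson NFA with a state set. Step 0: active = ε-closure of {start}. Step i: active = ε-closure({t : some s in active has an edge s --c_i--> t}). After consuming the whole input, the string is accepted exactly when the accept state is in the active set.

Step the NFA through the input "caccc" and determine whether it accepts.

initial (ε-close {0}): {0,2}
'c' @ 1: {3,4}
'a' @ 2: {1,2,5}  (accept∈set)
'c' @ 3: {3,4}
'c' @ 4: {}  — no active states
rest 'c' ignored (set empty)
after full input: {}  (accept=1 not in)

Answer: REJECT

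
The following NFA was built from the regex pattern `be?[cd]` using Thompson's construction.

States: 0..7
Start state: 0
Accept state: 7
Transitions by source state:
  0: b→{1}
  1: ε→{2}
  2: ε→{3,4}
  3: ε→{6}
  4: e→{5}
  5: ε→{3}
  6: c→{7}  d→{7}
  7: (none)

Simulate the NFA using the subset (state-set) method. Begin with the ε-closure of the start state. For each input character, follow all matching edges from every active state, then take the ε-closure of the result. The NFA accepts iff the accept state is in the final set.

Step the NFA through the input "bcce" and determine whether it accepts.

Answer: REJECT

Trace:
S₀ = ε-closure({0}) = {0}
'b' @ 1: {1,2,3,4,6}
'c' @ 2: {7}  ✓accept
'c' @ 3: {}  — state set empty
rest 'e' ignored (set empty)
after full input: {}  (accept=7 not in)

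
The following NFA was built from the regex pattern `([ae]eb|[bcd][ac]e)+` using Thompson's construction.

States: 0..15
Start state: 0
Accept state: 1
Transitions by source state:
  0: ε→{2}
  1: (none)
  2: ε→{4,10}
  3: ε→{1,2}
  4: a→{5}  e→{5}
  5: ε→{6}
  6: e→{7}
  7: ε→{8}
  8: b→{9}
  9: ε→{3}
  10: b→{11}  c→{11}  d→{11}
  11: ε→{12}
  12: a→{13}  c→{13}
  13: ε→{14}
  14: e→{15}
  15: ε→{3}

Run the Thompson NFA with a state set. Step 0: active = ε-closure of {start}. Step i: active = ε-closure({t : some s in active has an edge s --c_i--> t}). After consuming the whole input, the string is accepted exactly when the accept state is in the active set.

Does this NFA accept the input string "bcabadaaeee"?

Answer: REJECT

Trace:
initial (ε-close {0}): {0,2,4,10}
'b' @ 1: {11,12}
'c' @ 2: {13,14}
'a' @ 3: {}  — no active states
rest 'badaaeee' ignored (set empty)
end set {} — state 1 not in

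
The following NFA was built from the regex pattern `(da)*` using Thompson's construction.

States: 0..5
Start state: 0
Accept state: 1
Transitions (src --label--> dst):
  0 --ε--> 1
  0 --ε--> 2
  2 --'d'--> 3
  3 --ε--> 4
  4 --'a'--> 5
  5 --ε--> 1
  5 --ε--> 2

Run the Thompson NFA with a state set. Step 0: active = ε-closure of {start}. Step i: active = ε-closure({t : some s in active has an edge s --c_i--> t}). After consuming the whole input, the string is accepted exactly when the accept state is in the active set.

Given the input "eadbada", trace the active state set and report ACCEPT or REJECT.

start: ε-closure({0}) = {0,1,2}
'e' @ 1: {}  — no active states
rest 'adbada' ignored (set empty)
end set {} — state 1 not in

Answer: REJECT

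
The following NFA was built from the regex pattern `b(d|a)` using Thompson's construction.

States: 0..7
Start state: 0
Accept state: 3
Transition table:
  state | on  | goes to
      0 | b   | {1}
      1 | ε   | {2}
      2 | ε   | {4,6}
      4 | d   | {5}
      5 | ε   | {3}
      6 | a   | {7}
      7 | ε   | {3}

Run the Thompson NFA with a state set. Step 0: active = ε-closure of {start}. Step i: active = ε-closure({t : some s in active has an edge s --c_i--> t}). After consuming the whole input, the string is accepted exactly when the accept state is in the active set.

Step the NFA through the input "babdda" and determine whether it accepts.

Answer: REJECT

Trace:
start: ε-closure({0}) = {0}
'b' @ 1: {1,2,4,6}
'a' @ 2: {3,7}  (accept∈set)
'b' @ 3: {}  — dead — no transitions
rest 'dda' ignored (set empty)
after full input: {}  (accept=3 not in)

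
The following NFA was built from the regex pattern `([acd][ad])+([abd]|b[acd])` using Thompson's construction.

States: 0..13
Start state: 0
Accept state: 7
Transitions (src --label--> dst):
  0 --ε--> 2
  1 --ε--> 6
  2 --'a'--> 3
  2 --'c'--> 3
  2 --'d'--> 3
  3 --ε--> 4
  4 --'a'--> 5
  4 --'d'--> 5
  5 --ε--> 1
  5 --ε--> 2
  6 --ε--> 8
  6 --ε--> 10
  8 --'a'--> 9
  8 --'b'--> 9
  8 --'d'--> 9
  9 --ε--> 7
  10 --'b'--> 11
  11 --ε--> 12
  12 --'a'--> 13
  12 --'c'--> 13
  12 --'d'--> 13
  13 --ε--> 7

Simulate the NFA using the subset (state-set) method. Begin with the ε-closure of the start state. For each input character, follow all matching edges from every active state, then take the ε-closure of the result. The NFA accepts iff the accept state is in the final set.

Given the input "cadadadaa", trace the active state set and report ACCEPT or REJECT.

S₀ = ε-closure({0}) = {0,2}
'c' @ 1: {3,4}
'a' @ 2: {1,2,5,6,8,10}
'd' @ 3: {3,4,7,9}  ✓accept
'a' @ 4: {1,2,5,6,8,10}
'd' @ 5: {3,4,7,9}  ✓accept
'a' @ 6: {1,2,5,6,8,10}
'd' @ 7: {3,4,7,9}  ✓accept
'a' @ 8: {1,2,5,6,8,10}
'a' @ 9: {3,4,7,9}  ✓accept
end set {3,4,7,9} — state 7 in

Answer: ACCEPT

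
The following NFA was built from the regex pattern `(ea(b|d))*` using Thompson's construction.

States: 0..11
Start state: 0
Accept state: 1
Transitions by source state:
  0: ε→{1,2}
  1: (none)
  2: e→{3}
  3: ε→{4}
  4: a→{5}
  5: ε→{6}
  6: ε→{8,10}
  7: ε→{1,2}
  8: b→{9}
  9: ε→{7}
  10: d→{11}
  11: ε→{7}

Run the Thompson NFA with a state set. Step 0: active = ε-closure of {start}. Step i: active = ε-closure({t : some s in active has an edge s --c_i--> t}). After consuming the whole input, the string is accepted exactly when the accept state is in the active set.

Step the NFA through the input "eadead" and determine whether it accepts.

start: ε-closure({0}) = {0,1,2}
'e' @ 1: {3,4}
'a' @ 2: {5,6,8,10}
'd' @ 3: {1,2,7,11}  [accepting]
'e' @ 4: {3,4}
'a' @ 5: {5,6,8,10}
'd' @ 6: {1,2,7,11}  [accepting]
final: {1,2,7,11}; accept 1 in set

Answer: ACCEPT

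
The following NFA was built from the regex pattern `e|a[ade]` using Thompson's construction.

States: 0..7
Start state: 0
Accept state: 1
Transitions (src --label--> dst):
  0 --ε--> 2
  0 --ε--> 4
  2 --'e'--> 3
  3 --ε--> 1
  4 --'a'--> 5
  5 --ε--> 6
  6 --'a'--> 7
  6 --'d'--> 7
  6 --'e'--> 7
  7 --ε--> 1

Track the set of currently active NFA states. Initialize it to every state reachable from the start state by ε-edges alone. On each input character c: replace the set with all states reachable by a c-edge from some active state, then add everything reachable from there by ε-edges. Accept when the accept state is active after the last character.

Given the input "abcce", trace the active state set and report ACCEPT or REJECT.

Answer: REJECT

Steps:
S₀ = ε-closure({0}) = {0,2,4}
'a' @ 1: {5,6}
'b' @ 2: {}  — dead — no transitions
rest 'cce' ignored (set empty)
final: {}; accept 1 not in set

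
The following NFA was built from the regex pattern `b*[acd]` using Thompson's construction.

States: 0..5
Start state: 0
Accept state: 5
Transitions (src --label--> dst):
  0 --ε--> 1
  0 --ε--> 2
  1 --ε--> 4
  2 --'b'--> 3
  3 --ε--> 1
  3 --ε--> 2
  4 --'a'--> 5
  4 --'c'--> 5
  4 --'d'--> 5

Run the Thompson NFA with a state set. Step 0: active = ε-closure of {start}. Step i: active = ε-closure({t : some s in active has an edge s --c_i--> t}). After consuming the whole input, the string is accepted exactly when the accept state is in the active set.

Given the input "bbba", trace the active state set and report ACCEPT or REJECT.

initial (ε-close {0}): {0,1,2,4}
'b' @ 1: {1,2,3,4}
'b' @ 2: {1,2,3,4}
'b' @ 3: {1,2,3,4}
'a' @ 4: {5}  (accept∈set)
after full input: {5}  (accept=5 in)

Answer: ACCEPT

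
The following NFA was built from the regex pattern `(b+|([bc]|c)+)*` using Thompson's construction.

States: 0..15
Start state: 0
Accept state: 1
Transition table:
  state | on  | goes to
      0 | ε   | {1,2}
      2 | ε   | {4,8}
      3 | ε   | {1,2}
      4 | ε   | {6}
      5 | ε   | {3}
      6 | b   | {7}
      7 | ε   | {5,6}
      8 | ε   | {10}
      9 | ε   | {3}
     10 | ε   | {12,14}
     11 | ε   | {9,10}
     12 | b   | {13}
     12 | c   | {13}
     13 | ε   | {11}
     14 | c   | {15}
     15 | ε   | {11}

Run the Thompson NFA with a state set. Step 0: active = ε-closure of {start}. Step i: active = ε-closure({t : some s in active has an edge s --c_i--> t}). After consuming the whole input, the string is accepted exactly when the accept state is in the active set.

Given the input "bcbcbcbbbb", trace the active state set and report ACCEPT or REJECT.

initial (ε-close {0}): {0,1,2,4,6,8,10,12,14}
'b' @ 1: {1,2,3,4,5,6,7,8,9,10,11,12,13,14}  [accepting]
'c' @ 2: {1,2,3,4,6,8,9,10,11,12,13,14,15}  [accepting]
'b' @ 3: {1,2,3,4,5,6,7,8,9,10,11,12,13,14}  [accepting]
'c' @ 4: {1,2,3,4,6,8,9,10,11,12,13,14,15}  [accepting]
'b' @ 5: {1,2,3,4,5,6,7,8,9,10,11,12,13,14}  [accepting]
'c' @ 6: {1,2,3,4,6,8,9,10,11,12,13,14,15}  [accepting]
'b' @ 7: {1,2,3,4,5,6,7,8,9,10,11,12,13,14}  [accepting]
'b' @ 8: {1,2,3,4,5,6,7,8,9,10,11,12,13,14}  [accepting]
'b' @ 9: {1,2,3,4,5,6,7,8,9,10,11,12,13,14}  [accepting]
'b' @ 10: {1,2,3,4,5,6,7,8,9,10,11,12,13,14}  [accepting]
after full input: {1,2,3,4,5,6,7,8,9,10,11,12,13,14}  (accept=1 in)

Answer: ACCEPT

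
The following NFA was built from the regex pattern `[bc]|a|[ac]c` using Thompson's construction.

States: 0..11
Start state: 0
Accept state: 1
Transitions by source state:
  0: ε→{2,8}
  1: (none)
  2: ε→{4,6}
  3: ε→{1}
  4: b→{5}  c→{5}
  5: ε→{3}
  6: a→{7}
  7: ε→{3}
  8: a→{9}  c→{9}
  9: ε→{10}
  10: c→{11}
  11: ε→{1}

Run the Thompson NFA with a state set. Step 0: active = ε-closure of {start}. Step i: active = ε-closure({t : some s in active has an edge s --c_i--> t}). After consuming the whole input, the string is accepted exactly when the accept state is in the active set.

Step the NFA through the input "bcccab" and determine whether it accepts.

Answer: REJECT

Trace:
start: ε-closure({0}) = {0,2,4,6,8}
'b' @ 1: {1,3,5}  ✓accept
'c' @ 2: {}  — no active states
rest 'ccab' ignored (set empty)
end set {} — state 1 not in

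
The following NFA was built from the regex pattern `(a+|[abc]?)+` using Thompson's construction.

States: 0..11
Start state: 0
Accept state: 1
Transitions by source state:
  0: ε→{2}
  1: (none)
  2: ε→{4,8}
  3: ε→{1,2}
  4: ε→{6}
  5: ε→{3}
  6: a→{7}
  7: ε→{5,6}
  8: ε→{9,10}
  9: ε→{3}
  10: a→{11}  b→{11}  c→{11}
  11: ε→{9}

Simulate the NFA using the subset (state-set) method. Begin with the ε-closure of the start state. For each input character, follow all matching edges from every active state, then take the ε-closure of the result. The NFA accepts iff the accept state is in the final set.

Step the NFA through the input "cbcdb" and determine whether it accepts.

Answer: REJECT

Steps:
initial (ε-close {0}): {0,1,2,3,4,6,8,9,10}
'c' @ 1: {1,2,3,4,6,8,9,10,11}  ✓accept
'b' @ 2: {1,2,3,4,6,8,9,10,11}  ✓accept
'c' @ 3: {1,2,3,4,6,8,9,10,11}  ✓accept
'd' @ 4: {}  — dead — no transitions
rest 'b' ignored (set empty)
end set {} — state 1 not in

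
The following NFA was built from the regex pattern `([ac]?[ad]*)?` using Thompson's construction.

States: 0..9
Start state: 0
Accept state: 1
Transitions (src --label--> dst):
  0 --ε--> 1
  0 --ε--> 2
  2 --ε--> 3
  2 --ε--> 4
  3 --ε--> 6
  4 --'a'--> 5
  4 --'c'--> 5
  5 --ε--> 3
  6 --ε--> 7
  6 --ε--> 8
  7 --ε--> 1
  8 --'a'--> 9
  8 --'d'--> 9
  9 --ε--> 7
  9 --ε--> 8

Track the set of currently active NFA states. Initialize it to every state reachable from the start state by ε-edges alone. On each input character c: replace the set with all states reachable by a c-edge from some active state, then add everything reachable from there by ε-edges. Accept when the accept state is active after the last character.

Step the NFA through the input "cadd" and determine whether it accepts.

Answer: ACCEPT

Derivation:
start: ε-closure({0}) = {0,1,2,3,4,6,7,8}
'c' @ 1: {1,3,5,6,7,8}  ✓accept
'a' @ 2: {1,7,8,9}  ✓accept
'd' @ 3: {1,7,8,9}  ✓accept
'd' @ 4: {1,7,8,9}  ✓accept
after full input: {1,7,8,9}  (accept=1 in)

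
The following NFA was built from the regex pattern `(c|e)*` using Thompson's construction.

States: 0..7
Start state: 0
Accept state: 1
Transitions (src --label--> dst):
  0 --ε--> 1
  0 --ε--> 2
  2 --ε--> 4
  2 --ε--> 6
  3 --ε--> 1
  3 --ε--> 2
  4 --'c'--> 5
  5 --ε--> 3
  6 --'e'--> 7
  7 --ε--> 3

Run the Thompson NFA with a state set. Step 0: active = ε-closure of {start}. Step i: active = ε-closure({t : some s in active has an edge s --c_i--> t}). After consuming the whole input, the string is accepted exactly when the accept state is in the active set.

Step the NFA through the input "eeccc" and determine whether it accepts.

S₀ = ε-closure({0}) = {0,1,2,4,6}
'e' @ 1: {1,2,3,4,6,7}  ✓accept
'e' @ 2: {1,2,3,4,6,7}  ✓accept
'c' @ 3: {1,2,3,4,5,6}  ✓accept
'c' @ 4: {1,2,3,4,5,6}  ✓accept
'c' @ 5: {1,2,3,4,5,6}  ✓accept
after full input: {1,2,3,4,5,6}  (accept=1 in)

Answer: ACCEPT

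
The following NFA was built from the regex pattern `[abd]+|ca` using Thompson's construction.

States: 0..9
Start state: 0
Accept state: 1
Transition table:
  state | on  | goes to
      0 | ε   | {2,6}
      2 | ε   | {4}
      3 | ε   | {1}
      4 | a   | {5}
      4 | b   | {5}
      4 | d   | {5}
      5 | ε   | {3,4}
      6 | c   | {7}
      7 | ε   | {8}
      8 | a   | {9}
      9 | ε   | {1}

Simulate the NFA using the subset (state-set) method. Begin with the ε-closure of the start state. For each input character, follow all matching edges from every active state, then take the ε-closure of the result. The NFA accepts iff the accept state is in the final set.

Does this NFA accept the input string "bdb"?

S₀ = ε-closure({0}) = {0,2,4,6}
'b' @ 1: {1,3,4,5}  ✓accept
'd' @ 2: {1,3,4,5}  ✓accept
'b' @ 3: {1,3,4,5}  ✓accept
after full input: {1,3,4,5}  (accept=1 in)

Answer: ACCEPT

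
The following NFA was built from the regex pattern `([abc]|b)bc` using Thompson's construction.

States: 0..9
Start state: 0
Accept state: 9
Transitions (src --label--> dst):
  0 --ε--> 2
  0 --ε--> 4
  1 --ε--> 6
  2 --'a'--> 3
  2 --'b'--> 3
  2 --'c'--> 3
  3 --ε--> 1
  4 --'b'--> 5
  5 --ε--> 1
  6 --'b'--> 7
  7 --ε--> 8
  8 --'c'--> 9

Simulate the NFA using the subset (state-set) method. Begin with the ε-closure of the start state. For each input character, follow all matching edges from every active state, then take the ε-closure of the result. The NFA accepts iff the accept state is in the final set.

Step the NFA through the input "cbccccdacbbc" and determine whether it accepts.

start: ε-closure({0}) = {0,2,4}
'c' @ 1: {1,3,6}
'b' @ 2: {7,8}
'c' @ 3: {9}  [accepting]
'c' @ 4: {}  — no active states
rest 'ccdacbbc' ignored (set empty)
final: {}; accept 9 not in set

Answer: REJECT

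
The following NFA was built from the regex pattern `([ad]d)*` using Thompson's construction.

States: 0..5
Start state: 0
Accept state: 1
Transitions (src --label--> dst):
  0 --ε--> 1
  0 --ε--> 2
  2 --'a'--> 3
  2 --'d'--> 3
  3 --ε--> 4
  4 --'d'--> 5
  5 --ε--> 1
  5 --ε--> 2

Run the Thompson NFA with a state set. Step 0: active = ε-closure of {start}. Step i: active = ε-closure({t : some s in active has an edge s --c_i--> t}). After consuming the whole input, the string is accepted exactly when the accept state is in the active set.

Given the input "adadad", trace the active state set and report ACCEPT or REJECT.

initial (ε-close {0}): {0,1,2}
'a' @ 1: {3,4}
'd' @ 2: {1,2,5}  [accepting]
'a' @ 3: {3,4}
'd' @ 4: {1,2,5}  [accepting]
'a' @ 5: {3,4}
'd' @ 6: {1,2,5}  [accepting]
final: {1,2,5}; accept 1 in set

Answer: ACCEPT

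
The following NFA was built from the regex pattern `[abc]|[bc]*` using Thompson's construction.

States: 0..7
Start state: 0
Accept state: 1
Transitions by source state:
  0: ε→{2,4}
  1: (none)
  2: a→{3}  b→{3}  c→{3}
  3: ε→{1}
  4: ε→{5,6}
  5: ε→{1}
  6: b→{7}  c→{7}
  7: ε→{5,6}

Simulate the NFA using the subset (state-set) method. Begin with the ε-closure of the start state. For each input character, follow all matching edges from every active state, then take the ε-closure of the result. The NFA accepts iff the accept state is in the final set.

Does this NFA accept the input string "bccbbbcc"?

S₀ = ε-closure({0}) = {0,1,2,4,5,6}
'b' @ 1: {1,3,5,6,7}  ✓accept
'c' @ 2: {1,5,6,7}  ✓accept
'c' @ 3: {1,5,6,7}  ✓accept
'b' @ 4: {1,5,6,7}  ✓accept
'b' @ 5: {1,5,6,7}  ✓accept
'b' @ 6: {1,5,6,7}  ✓accept
'c' @ 7: {1,5,6,7}  ✓accept
'c' @ 8: {1,5,6,7}  ✓accept
end set {1,5,6,7} — state 1 in

Answer: ACCEPT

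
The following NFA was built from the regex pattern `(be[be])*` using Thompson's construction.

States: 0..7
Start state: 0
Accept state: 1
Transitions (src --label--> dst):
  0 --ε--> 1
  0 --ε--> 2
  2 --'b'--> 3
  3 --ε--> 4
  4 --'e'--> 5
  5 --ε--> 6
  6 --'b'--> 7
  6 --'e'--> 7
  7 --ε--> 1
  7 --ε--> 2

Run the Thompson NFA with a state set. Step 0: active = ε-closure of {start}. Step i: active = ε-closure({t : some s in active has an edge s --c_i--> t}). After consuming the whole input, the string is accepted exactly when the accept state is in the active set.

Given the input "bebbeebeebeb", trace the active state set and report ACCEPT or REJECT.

Answer: ACCEPT

Derivation:
initial (ε-close {0}): {0,1,2}
'b' @ 1: {3,4}
'e' @ 2: {5,6}
'b' @ 3: {1,2,7}  [accepting]
'b' @ 4: {3,4}
'e' @ 5: {5,6}
'e' @ 6: {1,2,7}  [accepting]
'b' @ 7: {3,4}
'e' @ 8: {5,6}
'e' @ 9: {1,2,7}  [accepting]
'b' @ 10: {3,4}
'e' @ 11: {5,6}
'b' @ 12: {1,2,7}  [accepting]
end set {1,2,7} — state 1 in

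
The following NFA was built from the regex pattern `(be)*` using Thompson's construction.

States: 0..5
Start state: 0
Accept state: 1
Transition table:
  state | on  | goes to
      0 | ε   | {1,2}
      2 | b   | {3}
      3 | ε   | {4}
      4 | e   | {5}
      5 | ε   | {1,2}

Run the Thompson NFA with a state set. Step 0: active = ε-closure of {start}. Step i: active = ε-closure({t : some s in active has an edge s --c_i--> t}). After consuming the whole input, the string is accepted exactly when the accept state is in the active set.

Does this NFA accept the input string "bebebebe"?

Answer: ACCEPT

Derivation:
start: ε-closure({0}) = {0,1,2}
'b' @ 1: {3,4}
'e' @ 2: {1,2,5}  [accepting]
'b' @ 3: {3,4}
'e' @ 4: {1,2,5}  [accepting]
'b' @ 5: {3,4}
'e' @ 6: {1,2,5}  [accepting]
'b' @ 7: {3,4}
'e' @ 8: {1,2,5}  [accepting]
after full input: {1,2,5}  (accept=1 in)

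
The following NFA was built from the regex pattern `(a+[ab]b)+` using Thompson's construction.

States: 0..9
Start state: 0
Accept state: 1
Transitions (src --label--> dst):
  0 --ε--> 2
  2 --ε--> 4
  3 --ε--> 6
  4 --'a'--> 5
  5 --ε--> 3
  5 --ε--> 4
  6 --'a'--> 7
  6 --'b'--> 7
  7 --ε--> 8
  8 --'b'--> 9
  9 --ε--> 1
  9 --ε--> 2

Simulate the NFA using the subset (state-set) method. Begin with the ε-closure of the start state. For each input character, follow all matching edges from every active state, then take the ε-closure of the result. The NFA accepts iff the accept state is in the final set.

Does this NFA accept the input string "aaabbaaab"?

start: ε-closure({0}) = {0,2,4}
'a' @ 1: {3,4,5,6}
'a' @ 2: {3,4,5,6,7,8}
'a' @ 3: {3,4,5,6,7,8}
'b' @ 4: {1,2,4,7,8,9}  [accepting]
'b' @ 5: {1,2,4,9}  [accepting]
'a' @ 6: {3,4,5,6}
'a' @ 7: {3,4,5,6,7,8}
'a' @ 8: {3,4,5,6,7,8}
'b' @ 9: {1,2,4,7,8,9}  [accepting]
after full input: {1,2,4,7,8,9}  (accept=1 in)

Answer: ACCEPT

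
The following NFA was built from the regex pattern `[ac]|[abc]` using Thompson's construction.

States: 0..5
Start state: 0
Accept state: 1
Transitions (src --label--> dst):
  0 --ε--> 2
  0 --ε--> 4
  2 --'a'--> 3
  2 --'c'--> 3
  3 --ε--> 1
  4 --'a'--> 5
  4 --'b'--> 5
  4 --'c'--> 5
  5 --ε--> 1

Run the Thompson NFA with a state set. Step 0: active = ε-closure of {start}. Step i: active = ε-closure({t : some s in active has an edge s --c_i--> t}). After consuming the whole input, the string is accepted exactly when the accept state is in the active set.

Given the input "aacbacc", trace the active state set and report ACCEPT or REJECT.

Answer: REJECT

Steps:
S₀ = ε-closure({0}) = {0,2,4}
'a' @ 1: {1,3,5}  (accept∈set)
'a' @ 2: {}  — dead — no transitions
rest 'cbacc' ignored (set empty)
after full input: {}  (accept=1 not in)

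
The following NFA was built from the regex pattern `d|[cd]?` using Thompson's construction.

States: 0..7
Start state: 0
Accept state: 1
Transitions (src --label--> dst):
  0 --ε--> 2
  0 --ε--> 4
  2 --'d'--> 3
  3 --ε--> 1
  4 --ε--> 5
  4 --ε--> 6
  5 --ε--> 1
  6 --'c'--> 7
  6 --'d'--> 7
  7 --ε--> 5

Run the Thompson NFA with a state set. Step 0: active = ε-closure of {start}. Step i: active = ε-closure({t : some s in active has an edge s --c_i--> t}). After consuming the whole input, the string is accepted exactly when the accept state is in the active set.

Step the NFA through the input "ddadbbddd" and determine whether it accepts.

Answer: REJECT

Steps:
S₀ = ε-closure({0}) = {0,1,2,4,5,6}
'd' @ 1: {1,3,5,7}  (accept∈set)
'd' @ 2: {}  — no active states
rest 'adbbddd' ignored (set empty)
after full input: {}  (accept=1 not in)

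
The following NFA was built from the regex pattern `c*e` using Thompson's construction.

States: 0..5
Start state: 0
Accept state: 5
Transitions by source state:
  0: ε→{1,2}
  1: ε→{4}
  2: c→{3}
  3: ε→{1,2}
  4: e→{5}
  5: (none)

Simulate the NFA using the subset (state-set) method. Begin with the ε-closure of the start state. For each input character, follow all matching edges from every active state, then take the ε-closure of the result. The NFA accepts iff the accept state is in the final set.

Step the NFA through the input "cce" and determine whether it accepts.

Answer: ACCEPT

Trace:
S₀ = ε-closure({0}) = {0,1,2,4}
'c' @ 1: {1,2,3,4}
'c' @ 2: {1,2,3,4}
'e' @ 3: {5}  ✓accept
final: {5}; accept 5 in set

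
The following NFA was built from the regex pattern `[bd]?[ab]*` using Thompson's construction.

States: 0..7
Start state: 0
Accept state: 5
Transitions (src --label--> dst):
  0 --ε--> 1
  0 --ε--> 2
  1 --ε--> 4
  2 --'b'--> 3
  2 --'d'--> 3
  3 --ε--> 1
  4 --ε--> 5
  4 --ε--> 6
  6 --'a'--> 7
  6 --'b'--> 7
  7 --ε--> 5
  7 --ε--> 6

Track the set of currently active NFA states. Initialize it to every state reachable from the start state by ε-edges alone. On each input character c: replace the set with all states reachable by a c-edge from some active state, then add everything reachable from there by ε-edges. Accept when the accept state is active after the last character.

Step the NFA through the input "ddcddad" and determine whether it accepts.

start: ε-closure({0}) = {0,1,2,4,5,6}
'd' @ 1: {1,3,4,5,6}  [accepting]
'd' @ 2: {}  — no active states
rest 'cddad' ignored (set empty)
end set {} — state 5 not in

Answer: REJECT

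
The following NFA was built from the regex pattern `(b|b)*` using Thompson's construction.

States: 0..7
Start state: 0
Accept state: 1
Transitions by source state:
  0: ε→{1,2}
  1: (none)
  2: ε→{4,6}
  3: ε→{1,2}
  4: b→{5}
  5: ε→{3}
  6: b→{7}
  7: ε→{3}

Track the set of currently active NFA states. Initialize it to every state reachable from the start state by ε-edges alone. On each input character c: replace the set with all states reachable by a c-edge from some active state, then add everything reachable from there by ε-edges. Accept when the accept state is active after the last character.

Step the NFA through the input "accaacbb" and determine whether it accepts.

Answer: REJECT

Steps:
initial (ε-close {0}): {0,1,2,4,6}
'a' @ 1: {}  — dead — no transitions
rest 'ccaacbb' ignored (set empty)
after full input: {}  (accept=1 not in)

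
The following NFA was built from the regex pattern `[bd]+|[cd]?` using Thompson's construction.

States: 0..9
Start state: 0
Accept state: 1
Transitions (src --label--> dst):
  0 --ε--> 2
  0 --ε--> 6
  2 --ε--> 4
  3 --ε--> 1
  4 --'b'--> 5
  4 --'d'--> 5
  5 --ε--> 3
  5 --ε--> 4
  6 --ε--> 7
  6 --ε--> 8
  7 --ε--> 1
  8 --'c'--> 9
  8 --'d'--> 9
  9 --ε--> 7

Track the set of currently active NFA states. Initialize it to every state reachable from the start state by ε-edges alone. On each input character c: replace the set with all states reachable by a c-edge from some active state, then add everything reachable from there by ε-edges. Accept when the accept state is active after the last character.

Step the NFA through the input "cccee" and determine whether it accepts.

Answer: REJECT

Steps:
initial (ε-close {0}): {0,1,2,4,6,7,8}
'c' @ 1: {1,7,9}  (accept∈set)
'c' @ 2: {}  — no active states
rest 'cee' ignored (set empty)
end set {} — state 1 not in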